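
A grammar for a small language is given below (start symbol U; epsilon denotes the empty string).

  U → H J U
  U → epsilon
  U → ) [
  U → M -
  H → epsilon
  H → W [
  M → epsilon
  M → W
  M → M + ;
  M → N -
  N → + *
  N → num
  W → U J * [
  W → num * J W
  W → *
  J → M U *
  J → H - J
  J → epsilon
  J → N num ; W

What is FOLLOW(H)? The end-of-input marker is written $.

{ $, ), *, +, -, num }

In U → H J U: add FIRST(J U)\{epsilon} = { ), *, +, -, num }.
  Since J U is nullable, also add FOLLOW(U) = { $, ), *, +, -, num }.
In J → H - J: add FIRST(- J) = { - }.
Union: FOLLOW(H) = { $, ), *, +, -, num }.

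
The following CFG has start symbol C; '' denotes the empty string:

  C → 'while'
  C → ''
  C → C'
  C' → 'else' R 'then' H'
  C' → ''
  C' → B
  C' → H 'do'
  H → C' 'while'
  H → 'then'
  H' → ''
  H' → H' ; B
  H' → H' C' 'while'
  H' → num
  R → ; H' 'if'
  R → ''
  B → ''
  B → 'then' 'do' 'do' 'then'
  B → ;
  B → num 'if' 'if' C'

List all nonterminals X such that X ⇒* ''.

Directly nullable (have an ''-production): C, C', H', R, B.
No other nonterminal has a production whose RHS symbols are all nullable.

{ B, C, C', H', R }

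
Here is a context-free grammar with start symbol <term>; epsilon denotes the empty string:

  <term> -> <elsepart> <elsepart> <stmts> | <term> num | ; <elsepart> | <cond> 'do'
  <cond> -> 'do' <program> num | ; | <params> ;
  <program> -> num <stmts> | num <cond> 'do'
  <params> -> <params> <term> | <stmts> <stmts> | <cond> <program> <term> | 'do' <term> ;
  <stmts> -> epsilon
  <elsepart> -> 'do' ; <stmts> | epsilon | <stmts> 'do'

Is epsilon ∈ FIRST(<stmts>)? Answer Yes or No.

Yes

<stmts> has an epsilon-production, so <stmts> ⇒ epsilon.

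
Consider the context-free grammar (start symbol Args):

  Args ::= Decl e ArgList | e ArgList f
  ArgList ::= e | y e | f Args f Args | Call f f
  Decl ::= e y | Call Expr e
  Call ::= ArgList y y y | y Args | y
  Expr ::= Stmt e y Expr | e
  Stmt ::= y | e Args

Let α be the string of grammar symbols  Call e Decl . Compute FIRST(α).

Add FIRST(Call) = { e, f, y }; Call is not nullable, stop.

{ e, f, y }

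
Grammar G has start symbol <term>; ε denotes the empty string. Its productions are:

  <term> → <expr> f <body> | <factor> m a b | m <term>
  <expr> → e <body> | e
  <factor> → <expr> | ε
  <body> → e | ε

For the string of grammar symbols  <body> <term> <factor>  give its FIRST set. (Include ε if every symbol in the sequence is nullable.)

Add FIRST(<body>)\{ε} = { e }; <body> is nullable, continue.
Add FIRST(<term>) = { e, m }; <term> is not nullable, stop.

{ e, m }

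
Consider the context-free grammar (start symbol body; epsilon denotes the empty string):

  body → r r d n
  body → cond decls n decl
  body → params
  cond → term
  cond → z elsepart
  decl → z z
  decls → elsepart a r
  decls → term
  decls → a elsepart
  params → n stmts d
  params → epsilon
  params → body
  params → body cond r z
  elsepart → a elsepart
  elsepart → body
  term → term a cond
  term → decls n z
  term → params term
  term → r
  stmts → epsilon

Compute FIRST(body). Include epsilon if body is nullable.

{ a, n, r, z, epsilon }

body → r r d n contributes {r}.
From body → cond decls n decl: add FIRST(cond) = { a, n, r, z }.
From body → params: add FIRST(params) = { a, n, r, z, epsilon } (including epsilon since params is nullable).
Union: FIRST(body) = { a, n, r, z, epsilon }.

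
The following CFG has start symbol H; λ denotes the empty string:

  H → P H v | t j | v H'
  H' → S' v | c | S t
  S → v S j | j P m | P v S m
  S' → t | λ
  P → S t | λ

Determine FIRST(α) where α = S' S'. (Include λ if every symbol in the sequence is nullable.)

Add FIRST(S')\{λ} = { t }; S' is nullable, continue.
Add FIRST(S')\{λ} = { t }; S' is nullable, continue.
Every symbol is nullable, so include λ.

{ t, λ }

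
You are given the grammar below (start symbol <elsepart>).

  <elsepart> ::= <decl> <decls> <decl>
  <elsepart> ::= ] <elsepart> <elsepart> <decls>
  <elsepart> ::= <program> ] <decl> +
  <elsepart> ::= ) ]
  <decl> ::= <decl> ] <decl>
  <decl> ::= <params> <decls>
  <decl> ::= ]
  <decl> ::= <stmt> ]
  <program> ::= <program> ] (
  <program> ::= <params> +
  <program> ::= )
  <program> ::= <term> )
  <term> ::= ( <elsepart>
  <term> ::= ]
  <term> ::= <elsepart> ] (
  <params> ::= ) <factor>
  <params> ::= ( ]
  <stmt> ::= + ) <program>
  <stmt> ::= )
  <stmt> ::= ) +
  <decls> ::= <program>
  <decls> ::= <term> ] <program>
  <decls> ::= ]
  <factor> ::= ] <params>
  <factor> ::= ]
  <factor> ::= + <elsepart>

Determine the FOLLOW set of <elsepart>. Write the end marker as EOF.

{ EOF, (, ), +, ] }

<elsepart> is the start symbol, so EOF ∈ FOLLOW(<elsepart>).
In <elsepart> ::= ] <elsepart> <elsepart> <decls>: add FIRST(<elsepart> <decls>) = { (, ), +, ] }.
In <elsepart> ::= ] <elsepart> <elsepart> <decls>: add FIRST(<decls>) = { (, ), +, ] }.
In <term> ::= ( <elsepart>: <elsepart> is at the end, add FOLLOW(<term>) = { ), ] }.
In <term> ::= <elsepart> ] (: add FIRST(] () = { ] }.
In <factor> ::= + <elsepart>: <elsepart> is at the end, add FOLLOW(<factor>) = { (, ), +, ] }.
Union: FOLLOW(<elsepart>) = { EOF, (, ), +, ] }.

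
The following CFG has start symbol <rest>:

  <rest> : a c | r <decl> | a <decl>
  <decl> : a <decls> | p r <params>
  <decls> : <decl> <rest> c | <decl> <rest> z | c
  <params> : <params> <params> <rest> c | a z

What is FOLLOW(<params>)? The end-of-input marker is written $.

In <decl> : p r <params>: <params> is at the end, add FOLLOW(<decl>) = { $, a, c, r, z }.
In <params> : <params> <params> <rest> c: add FIRST(<params> <rest> c) = { a }.
In <params> : <params> <params> <rest> c: add FIRST(<rest> c) = { a, r }.
Union: FOLLOW(<params>) = { $, a, c, r, z }.

{ $, a, c, r, z }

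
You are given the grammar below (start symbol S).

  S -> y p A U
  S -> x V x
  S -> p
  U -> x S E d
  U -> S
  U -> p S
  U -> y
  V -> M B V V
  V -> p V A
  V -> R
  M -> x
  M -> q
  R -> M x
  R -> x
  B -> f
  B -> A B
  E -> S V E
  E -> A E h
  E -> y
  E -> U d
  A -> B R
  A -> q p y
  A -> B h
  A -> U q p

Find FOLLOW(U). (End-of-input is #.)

{ #, d, f, p, q, x, y }

In S -> y p A U: U is at the end, add FOLLOW(S) = { #, d, f, p, q, x, y }.
In E -> U d: add FIRST(d) = { d }.
In A -> U q p: add FIRST(q p) = { q }.
Union: FOLLOW(U) = { #, d, f, p, q, x, y }.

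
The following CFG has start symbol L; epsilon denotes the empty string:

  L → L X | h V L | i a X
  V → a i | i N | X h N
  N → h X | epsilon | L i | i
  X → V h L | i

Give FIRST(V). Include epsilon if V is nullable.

V → a i contributes {a}.
V → i N contributes {i}.
From V → X h N: add FIRST(X) = { a, i }.
Union: FIRST(V) = { a, i }.

{ a, i }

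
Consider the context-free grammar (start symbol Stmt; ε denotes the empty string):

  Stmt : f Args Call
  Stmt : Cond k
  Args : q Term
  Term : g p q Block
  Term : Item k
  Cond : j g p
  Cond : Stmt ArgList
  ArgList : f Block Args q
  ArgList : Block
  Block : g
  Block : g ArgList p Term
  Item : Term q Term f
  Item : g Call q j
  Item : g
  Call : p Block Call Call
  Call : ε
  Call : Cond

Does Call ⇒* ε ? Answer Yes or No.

Yes

Call has an ε-production, so Call ⇒ ε.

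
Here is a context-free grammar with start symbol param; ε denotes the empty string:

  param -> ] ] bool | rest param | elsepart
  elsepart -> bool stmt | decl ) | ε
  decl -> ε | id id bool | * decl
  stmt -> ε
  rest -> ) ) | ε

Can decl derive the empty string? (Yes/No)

decl has an ε-production, so decl ⇒ ε.

Yes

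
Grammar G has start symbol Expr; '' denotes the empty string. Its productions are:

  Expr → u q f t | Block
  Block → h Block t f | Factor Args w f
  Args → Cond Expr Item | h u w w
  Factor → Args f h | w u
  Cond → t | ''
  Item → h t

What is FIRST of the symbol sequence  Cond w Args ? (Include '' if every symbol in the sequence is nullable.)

Add FIRST(Cond)\{''} = { t }; Cond is nullable, continue.
w is a terminal; add {w} and stop.

{ t, w }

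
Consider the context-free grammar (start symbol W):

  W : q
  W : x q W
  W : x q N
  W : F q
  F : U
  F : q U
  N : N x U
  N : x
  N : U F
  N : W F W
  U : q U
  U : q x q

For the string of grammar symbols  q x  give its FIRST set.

q is a terminal; add {q} and stop.

{ q }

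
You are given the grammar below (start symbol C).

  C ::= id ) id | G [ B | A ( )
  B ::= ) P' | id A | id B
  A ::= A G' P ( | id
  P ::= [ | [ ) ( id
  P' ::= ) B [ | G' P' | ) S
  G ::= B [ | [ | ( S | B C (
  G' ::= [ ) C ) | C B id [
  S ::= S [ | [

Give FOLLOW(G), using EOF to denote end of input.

{ [ }

In C ::= G [ B: add FIRST([ B) = { [ }.
Union: FOLLOW(G) = { [ }.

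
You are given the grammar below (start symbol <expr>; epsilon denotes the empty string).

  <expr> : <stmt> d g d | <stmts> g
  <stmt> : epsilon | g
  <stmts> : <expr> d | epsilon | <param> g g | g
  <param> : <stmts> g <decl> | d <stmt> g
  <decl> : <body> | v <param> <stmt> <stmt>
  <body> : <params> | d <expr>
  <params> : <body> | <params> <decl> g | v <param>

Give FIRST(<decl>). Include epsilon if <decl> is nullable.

From <decl> : <body>: add FIRST(<body>) = { d, v }.
<decl> : v <param> <stmt> <stmt> contributes {v}.
Union: FIRST(<decl>) = { d, v }.

{ d, v }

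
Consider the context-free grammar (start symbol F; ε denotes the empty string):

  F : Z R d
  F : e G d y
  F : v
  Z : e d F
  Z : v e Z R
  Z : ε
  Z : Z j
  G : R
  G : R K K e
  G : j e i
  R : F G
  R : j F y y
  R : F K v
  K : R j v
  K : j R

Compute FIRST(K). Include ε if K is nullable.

From K : R j v: add FIRST(R) = { e, j, v }.
K : j R contributes {j}.
Union: FIRST(K) = { e, j, v }.

{ e, j, v }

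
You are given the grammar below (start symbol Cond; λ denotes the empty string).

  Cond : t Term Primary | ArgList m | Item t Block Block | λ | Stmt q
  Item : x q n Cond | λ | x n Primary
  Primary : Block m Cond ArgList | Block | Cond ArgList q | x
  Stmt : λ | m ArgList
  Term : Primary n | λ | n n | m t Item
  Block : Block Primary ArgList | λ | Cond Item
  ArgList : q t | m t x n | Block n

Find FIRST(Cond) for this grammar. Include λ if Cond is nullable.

Cond : t Term Primary contributes {t}.
From Cond : ArgList m: add FIRST(ArgList) = { m, n, q, t, x }.
From Cond : Item t Block Block: Item nullable, take FIRST(Item) ∪ {t} = { t, x }.
Cond : λ contributes λ.
From Cond : Stmt q: Stmt nullable, take FIRST(Stmt) ∪ {q} = { m, q }.
Union: FIRST(Cond) = { m, n, q, t, x, λ }.

{ m, n, q, t, x, λ }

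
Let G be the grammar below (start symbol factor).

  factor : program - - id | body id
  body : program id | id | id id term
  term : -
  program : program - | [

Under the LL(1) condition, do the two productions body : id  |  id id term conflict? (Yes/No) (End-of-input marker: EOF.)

Yes

FIRST(id) = { id } and FIRST(id id term) = { id }.
Both contain id, so the two alternatives are not disjoint — LL(1) conflict.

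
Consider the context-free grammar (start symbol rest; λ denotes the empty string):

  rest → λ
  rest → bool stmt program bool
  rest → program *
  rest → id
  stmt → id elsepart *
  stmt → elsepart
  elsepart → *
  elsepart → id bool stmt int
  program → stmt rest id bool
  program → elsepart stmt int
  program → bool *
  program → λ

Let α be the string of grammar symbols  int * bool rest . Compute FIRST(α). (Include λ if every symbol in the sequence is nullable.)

{ int }

int is a terminal; add {int} and stop.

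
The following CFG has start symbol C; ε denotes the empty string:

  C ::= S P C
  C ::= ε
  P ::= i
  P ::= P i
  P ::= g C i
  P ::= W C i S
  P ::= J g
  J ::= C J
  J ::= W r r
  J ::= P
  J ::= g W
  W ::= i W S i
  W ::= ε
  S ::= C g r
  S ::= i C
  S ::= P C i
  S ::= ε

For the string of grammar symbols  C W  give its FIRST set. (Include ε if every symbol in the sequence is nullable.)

{ g, i, r, ε }

Add FIRST(C)\{ε} = { g, i, r }; C is nullable, continue.
Add FIRST(W)\{ε} = { i }; W is nullable, continue.
Every symbol is nullable, so include ε.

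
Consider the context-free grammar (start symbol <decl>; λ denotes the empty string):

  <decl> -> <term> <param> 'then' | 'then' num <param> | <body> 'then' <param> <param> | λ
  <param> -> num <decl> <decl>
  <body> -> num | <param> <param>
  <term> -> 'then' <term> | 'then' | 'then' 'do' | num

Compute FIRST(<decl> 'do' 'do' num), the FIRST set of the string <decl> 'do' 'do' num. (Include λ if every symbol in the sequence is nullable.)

{ 'do', 'then', num }

Add FIRST(<decl>)\{λ} = { 'then', num }; <decl> is nullable, continue.
'do' is a terminal; add {'do'} and stop.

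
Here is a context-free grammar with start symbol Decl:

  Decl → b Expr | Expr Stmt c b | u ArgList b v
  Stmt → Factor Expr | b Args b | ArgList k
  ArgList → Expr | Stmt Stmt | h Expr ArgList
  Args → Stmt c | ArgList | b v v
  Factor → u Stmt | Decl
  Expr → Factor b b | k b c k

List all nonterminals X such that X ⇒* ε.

No nonterminal has an empty production or an RHS whose symbols are all nullable.

{ } (none)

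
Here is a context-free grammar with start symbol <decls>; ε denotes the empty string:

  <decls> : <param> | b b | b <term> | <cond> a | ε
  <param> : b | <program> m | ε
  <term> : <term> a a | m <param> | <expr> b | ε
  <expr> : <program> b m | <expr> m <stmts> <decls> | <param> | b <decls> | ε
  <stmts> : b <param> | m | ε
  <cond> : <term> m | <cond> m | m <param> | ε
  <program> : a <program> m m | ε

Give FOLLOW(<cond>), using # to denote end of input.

In <decls> : <cond> a: add FIRST(a) = { a }.
In <cond> : <cond> m: add FIRST(m) = { m }.
Union: FOLLOW(<cond>) = { a, m }.

{ a, m }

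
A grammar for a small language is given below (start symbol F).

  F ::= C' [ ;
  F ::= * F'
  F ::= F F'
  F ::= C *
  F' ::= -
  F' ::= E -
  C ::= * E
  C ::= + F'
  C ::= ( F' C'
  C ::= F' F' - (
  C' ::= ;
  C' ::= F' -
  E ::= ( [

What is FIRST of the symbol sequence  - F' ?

- is a terminal; add {-} and stop.

{ - }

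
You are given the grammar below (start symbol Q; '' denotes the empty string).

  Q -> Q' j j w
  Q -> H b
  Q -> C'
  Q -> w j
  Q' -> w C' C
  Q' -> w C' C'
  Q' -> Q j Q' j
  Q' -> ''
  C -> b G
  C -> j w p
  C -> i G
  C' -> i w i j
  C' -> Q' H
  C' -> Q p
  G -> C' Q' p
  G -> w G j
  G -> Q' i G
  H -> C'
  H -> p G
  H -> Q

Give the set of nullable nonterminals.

{ Q' }

Directly nullable (have an ''-production): Q'.
No other nonterminal has a production whose RHS symbols are all nullable.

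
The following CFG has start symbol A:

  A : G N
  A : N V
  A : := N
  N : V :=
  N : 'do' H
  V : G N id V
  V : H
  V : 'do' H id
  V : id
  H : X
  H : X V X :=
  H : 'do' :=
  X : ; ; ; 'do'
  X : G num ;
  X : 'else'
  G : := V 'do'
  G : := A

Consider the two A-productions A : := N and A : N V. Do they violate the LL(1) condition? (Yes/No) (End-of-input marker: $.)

FIRST(:= N) = { := } and FIRST(N V) = { 'do', 'else', :=, ;, id }.
Both contain :=, so the two alternatives are not disjoint — LL(1) conflict.

Yes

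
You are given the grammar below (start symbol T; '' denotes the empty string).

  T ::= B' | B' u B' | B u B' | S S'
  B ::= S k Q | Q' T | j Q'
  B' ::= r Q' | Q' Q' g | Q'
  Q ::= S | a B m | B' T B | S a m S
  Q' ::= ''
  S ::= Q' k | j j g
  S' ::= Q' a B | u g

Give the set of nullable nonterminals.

{ B, B', Q, Q', T }

Directly nullable (have an ''-production): Q'.
Q ::= B' T B with every symbol nullable, so Q is nullable.
B' ::= Q' with every symbol nullable, so B' is nullable.
B ::= Q' T with every symbol nullable, so B is nullable.
T ::= B' with every symbol nullable, so T is nullable.
No other nonterminal has a production whose RHS symbols are all nullable.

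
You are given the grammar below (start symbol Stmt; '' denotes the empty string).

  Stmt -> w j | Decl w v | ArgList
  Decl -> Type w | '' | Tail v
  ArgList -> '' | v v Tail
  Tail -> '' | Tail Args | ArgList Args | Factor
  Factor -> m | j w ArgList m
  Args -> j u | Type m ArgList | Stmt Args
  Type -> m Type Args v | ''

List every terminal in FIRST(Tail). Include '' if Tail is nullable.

Tail -> '' contributes ''.
From Tail -> Tail Args: Tail nullable, take FIRST(Tail) ∪ FIRST(Args) = { j, m, v, w }.
From Tail -> ArgList Args: ArgList nullable, take FIRST(ArgList) ∪ FIRST(Args) = { j, m, v, w }.
From Tail -> Factor: add FIRST(Factor) = { j, m }.
Union: FIRST(Tail) = { j, m, v, w, '' }.

{ j, m, v, w, '' }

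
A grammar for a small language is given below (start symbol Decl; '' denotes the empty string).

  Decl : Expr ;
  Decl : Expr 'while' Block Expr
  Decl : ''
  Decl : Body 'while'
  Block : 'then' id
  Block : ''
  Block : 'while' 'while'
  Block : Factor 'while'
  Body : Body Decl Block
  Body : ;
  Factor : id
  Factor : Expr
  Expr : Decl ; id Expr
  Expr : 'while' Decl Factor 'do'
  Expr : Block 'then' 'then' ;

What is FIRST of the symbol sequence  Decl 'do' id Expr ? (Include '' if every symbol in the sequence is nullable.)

{ 'do', 'then', 'while', ;, id }

Add FIRST(Decl)\{''} = { 'then', 'while', ;, id }; Decl is nullable, continue.
'do' is a terminal; add {'do'} and stop.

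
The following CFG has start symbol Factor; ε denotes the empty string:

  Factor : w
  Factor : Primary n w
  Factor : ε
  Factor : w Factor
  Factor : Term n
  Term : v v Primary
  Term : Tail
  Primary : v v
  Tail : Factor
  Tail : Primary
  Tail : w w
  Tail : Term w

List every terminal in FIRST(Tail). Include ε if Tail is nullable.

From Tail : Factor: add FIRST(Factor) = { n, v, w, ε } (including ε since Factor is nullable).
From Tail : Primary: add FIRST(Primary) = { v }.
Tail : w w contributes {w}.
From Tail : Term w: Term nullable, take FIRST(Term) ∪ {w} = { n, v, w }.
Union: FIRST(Tail) = { n, v, w, ε }.

{ n, v, w, ε }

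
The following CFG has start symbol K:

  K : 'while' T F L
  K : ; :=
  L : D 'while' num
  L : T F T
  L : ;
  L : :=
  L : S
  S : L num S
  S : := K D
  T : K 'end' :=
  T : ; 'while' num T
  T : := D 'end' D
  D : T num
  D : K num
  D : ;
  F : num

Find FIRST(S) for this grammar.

From S : L num S: add FIRST(L) = { 'while', :=, ; }.
S : := K D contributes {:=}.
Union: FIRST(S) = { 'while', :=, ; }.

{ 'while', :=, ; }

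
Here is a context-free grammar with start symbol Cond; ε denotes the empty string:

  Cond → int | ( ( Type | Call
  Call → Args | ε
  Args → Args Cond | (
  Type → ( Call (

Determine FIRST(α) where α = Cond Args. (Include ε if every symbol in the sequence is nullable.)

Add FIRST(Cond)\{ε} = { (, int }; Cond is nullable, continue.
Add FIRST(Args) = { ( }; Args is not nullable, stop.

{ (, int }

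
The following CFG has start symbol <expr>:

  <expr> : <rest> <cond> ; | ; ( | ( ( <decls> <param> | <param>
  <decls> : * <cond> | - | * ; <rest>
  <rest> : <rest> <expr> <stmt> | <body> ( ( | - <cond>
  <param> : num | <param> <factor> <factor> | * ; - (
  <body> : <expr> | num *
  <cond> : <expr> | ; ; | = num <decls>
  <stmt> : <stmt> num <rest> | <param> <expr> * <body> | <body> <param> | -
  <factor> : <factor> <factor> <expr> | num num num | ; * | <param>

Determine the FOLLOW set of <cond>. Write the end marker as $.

In <expr> : <rest> <cond> ;: add FIRST(;) = { ; }.
In <decls> : * <cond>: <cond> is at the end, add FOLLOW(<decls>) = { (, *, -, ;, =, num }.
In <rest> : - <cond>: <cond> is at the end, add FOLLOW(<rest>) = { (, *, -, ;, =, num }.
Union: FOLLOW(<cond>) = { (, *, -, ;, =, num }.

{ (, *, -, ;, =, num }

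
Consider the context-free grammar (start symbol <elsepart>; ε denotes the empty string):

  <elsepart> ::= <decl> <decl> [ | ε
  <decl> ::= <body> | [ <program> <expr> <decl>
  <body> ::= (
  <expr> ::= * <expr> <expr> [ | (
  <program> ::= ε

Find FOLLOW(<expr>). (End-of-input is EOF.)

In <decl> ::= [ <program> <expr> <decl>: add FIRST(<decl>) = { (, [ }.
In <expr> ::= * <expr> <expr> [: add FIRST(<expr> [) = { (, * }.
In <expr> ::= * <expr> <expr> [: add FIRST([) = { [ }.
Union: FOLLOW(<expr>) = { (, *, [ }.

{ (, *, [ }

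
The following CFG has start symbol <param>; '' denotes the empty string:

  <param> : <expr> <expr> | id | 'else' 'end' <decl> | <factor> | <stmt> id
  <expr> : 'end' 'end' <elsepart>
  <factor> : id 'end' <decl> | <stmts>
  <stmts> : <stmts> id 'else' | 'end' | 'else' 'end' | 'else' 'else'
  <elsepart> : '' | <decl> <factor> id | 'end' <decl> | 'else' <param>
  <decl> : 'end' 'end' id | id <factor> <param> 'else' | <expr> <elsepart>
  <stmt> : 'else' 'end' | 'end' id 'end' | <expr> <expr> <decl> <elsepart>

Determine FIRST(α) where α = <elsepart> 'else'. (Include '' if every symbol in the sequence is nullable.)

{ 'else', 'end', id }

Add FIRST(<elsepart>)\{''} = { 'else', 'end', id }; <elsepart> is nullable, continue.
'else' is a terminal; add {'else'} and stop.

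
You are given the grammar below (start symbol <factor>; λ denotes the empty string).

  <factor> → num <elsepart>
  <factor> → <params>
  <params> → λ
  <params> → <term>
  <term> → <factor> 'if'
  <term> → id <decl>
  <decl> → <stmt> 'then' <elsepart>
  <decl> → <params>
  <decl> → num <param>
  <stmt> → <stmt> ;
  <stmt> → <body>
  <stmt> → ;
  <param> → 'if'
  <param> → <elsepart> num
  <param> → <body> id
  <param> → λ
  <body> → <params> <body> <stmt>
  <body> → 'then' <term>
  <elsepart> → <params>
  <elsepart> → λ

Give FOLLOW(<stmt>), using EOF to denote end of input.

In <decl> → <stmt> 'then' <elsepart>: add FIRST('then' <elsepart>) = { 'then' }.
In <stmt> → <stmt> ;: add FIRST(;) = { ; }.
In <body> → <params> <body> <stmt>: <stmt> is at the end, add FOLLOW(<body>) = { 'if', 'then', ;, id, num }.
Union: FOLLOW(<stmt>) = { 'if', 'then', ;, id, num }.

{ 'if', 'then', ;, id, num }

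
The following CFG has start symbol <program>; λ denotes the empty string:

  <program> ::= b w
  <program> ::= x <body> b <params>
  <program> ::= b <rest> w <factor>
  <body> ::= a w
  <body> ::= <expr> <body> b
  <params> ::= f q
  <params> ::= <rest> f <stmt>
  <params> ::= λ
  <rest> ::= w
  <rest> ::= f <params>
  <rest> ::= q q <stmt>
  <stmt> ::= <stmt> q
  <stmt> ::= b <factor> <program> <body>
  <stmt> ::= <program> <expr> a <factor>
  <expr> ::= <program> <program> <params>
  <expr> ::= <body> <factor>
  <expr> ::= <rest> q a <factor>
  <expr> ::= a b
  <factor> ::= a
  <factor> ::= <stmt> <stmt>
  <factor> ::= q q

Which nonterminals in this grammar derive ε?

Directly nullable (have an λ-production): <params>.
No other nonterminal has a production whose RHS symbols are all nullable.

{ <params> }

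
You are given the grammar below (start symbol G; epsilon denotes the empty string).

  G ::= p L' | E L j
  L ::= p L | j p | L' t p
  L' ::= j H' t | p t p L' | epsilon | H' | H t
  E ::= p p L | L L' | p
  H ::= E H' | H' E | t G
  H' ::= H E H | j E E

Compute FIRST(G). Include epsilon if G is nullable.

{ j, p, t }

G ::= p L' contributes {p}.
From G ::= E L j: add FIRST(E) = { j, p, t }.
Union: FIRST(G) = { j, p, t }.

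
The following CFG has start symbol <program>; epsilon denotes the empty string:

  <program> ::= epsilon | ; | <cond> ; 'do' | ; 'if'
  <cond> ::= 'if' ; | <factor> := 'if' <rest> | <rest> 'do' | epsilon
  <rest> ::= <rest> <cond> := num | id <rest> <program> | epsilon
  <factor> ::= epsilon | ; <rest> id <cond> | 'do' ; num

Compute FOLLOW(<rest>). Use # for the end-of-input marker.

In <cond> ::= <factor> := 'if' <rest>: <rest> is at the end, add FOLLOW(<cond>) = { :=, ; }.
In <cond> ::= <rest> 'do': add FIRST('do') = { 'do' }.
In <rest> ::= <rest> <cond> := num: add FIRST(<cond> := num) = { 'do', 'if', :=, ;, id }.
In <rest> ::= id <rest> <program>: add FIRST(<program>)\{epsilon} = { 'do', 'if', :=, ;, id }.
  Since <program> is nullable, also add FOLLOW(<rest>) = { 'do', 'if', :=, ;, id }.
In <factor> ::= ; <rest> id <cond>: add FIRST(id <cond>) = { id }.
Union: FOLLOW(<rest>) = { 'do', 'if', :=, ;, id }.

{ 'do', 'if', :=, ;, id }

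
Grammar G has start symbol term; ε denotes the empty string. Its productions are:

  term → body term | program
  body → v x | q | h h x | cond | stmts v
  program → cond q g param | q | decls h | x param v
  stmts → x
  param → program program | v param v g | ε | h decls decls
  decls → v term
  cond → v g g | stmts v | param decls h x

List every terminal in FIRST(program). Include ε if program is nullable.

{ h, q, v, x }

From program → cond q g param: add FIRST(cond) = { h, q, v, x }.
program → q contributes {q}.
From program → decls h: add FIRST(decls) = { v }.
program → x param v contributes {x}.
Union: FIRST(program) = { h, q, v, x }.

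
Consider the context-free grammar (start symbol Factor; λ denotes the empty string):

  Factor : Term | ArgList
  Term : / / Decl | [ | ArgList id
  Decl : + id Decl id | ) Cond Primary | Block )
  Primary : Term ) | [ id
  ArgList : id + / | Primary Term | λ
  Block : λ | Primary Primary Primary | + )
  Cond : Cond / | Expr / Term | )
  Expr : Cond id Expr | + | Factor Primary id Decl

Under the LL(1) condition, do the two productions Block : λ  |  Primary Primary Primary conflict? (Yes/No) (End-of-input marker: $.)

FIRST(λ) = { λ } and FIRST(Primary Primary Primary) = { /, [, id }.
The first is nullable but FOLLOW(Block) = { ) } is disjoint from FIRST of the second.

No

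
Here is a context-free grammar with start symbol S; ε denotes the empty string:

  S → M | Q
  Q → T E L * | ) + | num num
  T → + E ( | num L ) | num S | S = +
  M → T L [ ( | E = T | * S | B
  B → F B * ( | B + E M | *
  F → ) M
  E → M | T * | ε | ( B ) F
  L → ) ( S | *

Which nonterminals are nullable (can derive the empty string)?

{ E }

Directly nullable (have an ε-production): E.
No other nonterminal has a production whose RHS symbols are all nullable.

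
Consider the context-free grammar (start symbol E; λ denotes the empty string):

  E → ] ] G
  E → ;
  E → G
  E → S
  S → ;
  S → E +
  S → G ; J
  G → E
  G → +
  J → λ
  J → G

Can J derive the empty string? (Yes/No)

J has an λ-production, so J ⇒ λ.

Yes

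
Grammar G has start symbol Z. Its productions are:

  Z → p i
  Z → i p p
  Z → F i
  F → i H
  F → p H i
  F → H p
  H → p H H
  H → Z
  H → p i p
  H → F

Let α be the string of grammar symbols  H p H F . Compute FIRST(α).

{ i, p }

Add FIRST(H) = { i, p }; H is not nullable, stop.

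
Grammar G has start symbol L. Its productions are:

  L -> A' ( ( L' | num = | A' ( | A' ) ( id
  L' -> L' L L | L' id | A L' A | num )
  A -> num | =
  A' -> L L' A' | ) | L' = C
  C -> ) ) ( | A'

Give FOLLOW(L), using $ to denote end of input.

L is the start symbol, so $ ∈ FOLLOW(L).
In L' -> L' L L: add FIRST(L) = { ), =, num }.
In L' -> L' L L: L is at the end, add FOLLOW(L') = { $, ), =, id, num }.
In A' -> L L' A': add FIRST(L' A') = { =, num }.
Union: FOLLOW(L) = { $, ), =, id, num }.

{ $, ), =, id, num }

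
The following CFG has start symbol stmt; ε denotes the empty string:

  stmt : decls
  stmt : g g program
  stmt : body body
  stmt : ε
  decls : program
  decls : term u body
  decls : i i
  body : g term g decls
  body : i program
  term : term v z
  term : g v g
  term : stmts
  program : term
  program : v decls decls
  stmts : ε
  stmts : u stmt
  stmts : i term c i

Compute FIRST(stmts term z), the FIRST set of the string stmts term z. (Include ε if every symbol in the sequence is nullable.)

{ g, i, u, v, z }

Add FIRST(stmts)\{ε} = { i, u }; stmts is nullable, continue.
Add FIRST(term)\{ε} = { g, i, u, v }; term is nullable, continue.
z is a terminal; add {z} and stop.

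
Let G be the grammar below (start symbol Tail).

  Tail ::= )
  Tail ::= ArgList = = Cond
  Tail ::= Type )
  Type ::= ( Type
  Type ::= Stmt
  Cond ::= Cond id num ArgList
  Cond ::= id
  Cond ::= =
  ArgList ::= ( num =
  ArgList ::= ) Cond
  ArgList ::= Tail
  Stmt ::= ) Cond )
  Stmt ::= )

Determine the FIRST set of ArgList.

ArgList ::= ( num = contributes {(}.
ArgList ::= ) Cond contributes {)}.
From ArgList ::= Tail: add FIRST(Tail) = { (, ) }.
Union: FIRST(ArgList) = { (, ) }.

{ (, ) }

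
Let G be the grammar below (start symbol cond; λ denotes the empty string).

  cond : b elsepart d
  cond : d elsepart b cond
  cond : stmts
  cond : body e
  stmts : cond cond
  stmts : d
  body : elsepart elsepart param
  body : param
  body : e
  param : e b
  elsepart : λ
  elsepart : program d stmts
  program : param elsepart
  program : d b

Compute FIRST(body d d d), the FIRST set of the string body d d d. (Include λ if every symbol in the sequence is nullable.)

Add FIRST(body) = { d, e }; body is not nullable, stop.

{ d, e }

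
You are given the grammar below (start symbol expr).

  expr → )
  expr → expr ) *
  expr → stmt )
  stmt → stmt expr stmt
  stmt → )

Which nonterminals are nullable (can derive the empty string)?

No nonterminal has an empty production or an RHS whose symbols are all nullable.

{ } (none)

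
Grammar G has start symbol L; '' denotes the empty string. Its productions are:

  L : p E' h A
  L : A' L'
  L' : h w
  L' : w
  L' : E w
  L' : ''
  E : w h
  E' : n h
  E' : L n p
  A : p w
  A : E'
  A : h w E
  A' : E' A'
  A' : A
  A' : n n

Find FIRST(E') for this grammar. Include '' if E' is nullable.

E' : n h contributes {n}.
From E' : L n p: add FIRST(L) = { h, n, p }.
Union: FIRST(E') = { h, n, p }.

{ h, n, p }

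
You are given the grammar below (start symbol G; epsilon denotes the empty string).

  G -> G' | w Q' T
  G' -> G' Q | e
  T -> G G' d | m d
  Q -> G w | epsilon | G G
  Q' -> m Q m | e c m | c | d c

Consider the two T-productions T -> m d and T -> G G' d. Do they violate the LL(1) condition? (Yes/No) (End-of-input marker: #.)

No

FIRST(m d) = { m } and FIRST(G G' d) = { e, w }.
The FIRST sets are disjoint and neither alternative is nullable — no conflict.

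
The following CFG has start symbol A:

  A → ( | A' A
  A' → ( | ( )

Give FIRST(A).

A → ( contributes {(}.
From A → A' A: add FIRST(A') = { ( }.
Union: FIRST(A) = { ( }.

{ ( }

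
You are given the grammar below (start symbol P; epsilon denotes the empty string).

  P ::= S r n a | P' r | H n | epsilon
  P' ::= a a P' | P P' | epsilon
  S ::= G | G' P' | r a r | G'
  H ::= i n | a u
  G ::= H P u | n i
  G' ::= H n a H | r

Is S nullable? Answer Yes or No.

No

Nullable nonterminals: P, P'.
No production of S has an RHS whose symbols are all nullable, so S is not nullable.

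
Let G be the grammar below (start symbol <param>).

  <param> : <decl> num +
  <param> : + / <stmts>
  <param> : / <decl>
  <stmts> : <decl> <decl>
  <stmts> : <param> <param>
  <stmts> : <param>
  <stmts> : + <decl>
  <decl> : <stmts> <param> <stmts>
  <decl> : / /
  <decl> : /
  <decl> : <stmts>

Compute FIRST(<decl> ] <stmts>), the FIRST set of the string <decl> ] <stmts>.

{ +, / }

Add FIRST(<decl>) = { +, / }; <decl> is not nullable, stop.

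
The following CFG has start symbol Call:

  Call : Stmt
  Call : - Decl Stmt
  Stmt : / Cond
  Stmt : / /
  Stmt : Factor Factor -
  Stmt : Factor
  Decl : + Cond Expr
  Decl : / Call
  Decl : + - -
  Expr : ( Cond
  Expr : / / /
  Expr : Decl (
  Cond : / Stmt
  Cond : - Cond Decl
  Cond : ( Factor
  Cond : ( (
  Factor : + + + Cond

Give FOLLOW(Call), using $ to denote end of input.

Call is the start symbol, so $ ∈ FOLLOW(Call).
In Decl : / Call: Call is at the end, add FOLLOW(Decl) = { $, (, +, -, / }.
Union: FOLLOW(Call) = { $, (, +, -, / }.

{ $, (, +, -, / }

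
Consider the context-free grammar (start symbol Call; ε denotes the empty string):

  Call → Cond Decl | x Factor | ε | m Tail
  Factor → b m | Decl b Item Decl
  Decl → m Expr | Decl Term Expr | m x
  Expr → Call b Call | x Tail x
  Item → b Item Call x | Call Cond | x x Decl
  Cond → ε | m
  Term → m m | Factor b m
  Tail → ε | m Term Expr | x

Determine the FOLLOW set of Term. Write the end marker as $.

{ b, m, x }

In Decl → Decl Term Expr: add FIRST(Expr) = { b, m, x }.
In Tail → m Term Expr: add FIRST(Expr) = { b, m, x }.
Union: FOLLOW(Term) = { b, m, x }.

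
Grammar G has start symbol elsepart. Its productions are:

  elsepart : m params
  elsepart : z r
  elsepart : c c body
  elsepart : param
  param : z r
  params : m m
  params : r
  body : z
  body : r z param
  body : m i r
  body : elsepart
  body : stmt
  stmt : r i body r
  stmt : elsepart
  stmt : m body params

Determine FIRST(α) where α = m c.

m is a terminal; add {m} and stop.

{ m }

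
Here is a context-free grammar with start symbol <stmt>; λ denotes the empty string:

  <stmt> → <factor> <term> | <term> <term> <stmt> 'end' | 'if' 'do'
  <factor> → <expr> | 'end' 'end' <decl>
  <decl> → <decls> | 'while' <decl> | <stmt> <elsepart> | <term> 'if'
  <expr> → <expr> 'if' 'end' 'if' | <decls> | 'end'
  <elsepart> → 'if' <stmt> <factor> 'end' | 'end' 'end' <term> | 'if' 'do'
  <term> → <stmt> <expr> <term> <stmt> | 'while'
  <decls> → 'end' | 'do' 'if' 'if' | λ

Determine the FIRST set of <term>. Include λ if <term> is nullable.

{ 'do', 'end', 'if', 'while' }

From <term> → <stmt> <expr> <term> <stmt>: add FIRST(<stmt>) = { 'do', 'end', 'if', 'while' }.
<term> → 'while' contributes {'while'}.
Union: FIRST(<term>) = { 'do', 'end', 'if', 'while' }.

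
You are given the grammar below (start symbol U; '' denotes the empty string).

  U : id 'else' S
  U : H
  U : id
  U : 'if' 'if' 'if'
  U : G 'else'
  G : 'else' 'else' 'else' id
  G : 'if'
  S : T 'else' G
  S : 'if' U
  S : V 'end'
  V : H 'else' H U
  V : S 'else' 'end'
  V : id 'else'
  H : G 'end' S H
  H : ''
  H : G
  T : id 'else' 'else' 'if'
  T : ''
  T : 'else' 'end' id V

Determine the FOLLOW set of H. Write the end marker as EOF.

{ EOF, 'else', 'end', 'if', id }

In U : H: H is at the end, add FOLLOW(U) = { EOF, 'else', 'end', 'if', id }.
In V : H 'else' H U: add FIRST('else' H U) = { 'else' }.
In V : H 'else' H U: add FIRST(U)\{''} = { 'else', 'if', id }.
  Since U is nullable, also add FOLLOW(V) = { 'else', 'end' }.
In H : G 'end' S H: H is at the end, add FOLLOW(H) = { EOF, 'else', 'end', 'if', id }.
Union: FOLLOW(H) = { EOF, 'else', 'end', 'if', id }.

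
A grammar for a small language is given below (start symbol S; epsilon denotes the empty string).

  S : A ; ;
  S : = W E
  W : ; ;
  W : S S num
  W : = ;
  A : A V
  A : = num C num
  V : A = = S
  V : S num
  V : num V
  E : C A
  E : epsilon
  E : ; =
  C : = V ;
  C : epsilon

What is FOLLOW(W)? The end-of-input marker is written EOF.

{ EOF, ;, =, num }

In S : = W E: add FIRST(E)\{epsilon} = { ;, = }.
  Since E is nullable, also add FOLLOW(S) = { EOF, ;, =, num }.
Union: FOLLOW(W) = { EOF, ;, =, num }.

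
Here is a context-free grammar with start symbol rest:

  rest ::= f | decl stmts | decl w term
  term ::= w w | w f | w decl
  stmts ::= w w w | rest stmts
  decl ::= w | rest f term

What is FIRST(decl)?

{ f, w }

decl ::= w contributes {w}.
From decl ::= rest f term: add FIRST(rest) = { f, w }.
Union: FIRST(decl) = { f, w }.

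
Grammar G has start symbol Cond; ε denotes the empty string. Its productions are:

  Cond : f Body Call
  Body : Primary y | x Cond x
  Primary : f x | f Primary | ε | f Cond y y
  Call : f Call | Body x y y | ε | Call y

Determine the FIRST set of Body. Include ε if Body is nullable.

{ f, x, y }

From Body : Primary y: Primary nullable, take FIRST(Primary) ∪ {y} = { f, y }.
Body : x Cond x contributes {x}.
Union: FIRST(Body) = { f, x, y }.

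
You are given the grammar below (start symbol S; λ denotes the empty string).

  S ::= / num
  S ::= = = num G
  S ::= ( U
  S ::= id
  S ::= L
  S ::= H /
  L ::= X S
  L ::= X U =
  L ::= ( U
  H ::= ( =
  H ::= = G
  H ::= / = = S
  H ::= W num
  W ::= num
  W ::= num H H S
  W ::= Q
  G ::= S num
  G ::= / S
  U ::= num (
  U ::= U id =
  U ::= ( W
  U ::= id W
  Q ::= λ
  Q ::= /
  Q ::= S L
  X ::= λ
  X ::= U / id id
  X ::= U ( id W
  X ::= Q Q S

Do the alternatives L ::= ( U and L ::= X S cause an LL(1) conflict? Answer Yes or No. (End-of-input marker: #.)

Yes

FIRST(( U) = { ( } and FIRST(X S) = { (, /, =, id, num }.
Both contain (, so the two alternatives are not disjoint — LL(1) conflict.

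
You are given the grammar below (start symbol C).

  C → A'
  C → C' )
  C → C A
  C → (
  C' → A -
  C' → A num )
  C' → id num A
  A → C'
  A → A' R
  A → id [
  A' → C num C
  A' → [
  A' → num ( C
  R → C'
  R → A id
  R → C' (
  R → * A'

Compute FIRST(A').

From A' → C num C: add FIRST(C) = { (, [, id, num }.
A' → [ contributes {[}.
A' → num ( C contributes {num}.
Union: FIRST(A') = { (, [, id, num }.

{ (, [, id, num }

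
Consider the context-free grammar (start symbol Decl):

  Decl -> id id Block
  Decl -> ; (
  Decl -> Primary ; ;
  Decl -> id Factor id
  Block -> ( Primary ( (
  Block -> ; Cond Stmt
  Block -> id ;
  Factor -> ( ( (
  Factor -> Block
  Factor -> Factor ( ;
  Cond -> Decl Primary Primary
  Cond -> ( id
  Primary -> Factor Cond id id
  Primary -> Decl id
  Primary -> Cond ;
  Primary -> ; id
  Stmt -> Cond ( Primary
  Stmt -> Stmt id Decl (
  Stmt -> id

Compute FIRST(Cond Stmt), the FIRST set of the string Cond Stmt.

{ (, ;, id }

Add FIRST(Cond) = { (, ;, id }; Cond is not nullable, stop.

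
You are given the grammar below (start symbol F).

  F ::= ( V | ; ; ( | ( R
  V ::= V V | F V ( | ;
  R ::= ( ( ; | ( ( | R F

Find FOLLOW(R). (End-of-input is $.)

{ $, (, ; }

In F ::= ( R: R is at the end, add FOLLOW(F) = { $, (, ; }.
In R ::= R F: add FIRST(F) = { (, ; }.
Union: FOLLOW(R) = { $, (, ; }.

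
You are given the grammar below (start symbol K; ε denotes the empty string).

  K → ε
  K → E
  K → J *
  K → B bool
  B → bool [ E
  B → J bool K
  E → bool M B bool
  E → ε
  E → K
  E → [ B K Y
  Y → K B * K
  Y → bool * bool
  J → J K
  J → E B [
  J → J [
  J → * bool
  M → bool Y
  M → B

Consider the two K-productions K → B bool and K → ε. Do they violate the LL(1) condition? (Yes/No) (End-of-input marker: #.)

Yes

FIRST(B bool) = { *, [, bool } and FIRST(ε) = { ε }.
The second alternative is nullable and FOLLOW(K) = { #, *, [, bool } shares * with FIRST of the first — conflict.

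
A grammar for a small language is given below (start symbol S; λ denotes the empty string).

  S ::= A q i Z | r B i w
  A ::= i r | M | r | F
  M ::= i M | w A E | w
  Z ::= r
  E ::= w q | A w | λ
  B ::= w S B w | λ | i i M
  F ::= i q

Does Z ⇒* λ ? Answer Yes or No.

Nullable nonterminals: B, E.
No production of Z has an RHS whose symbols are all nullable, so Z is not nullable.

No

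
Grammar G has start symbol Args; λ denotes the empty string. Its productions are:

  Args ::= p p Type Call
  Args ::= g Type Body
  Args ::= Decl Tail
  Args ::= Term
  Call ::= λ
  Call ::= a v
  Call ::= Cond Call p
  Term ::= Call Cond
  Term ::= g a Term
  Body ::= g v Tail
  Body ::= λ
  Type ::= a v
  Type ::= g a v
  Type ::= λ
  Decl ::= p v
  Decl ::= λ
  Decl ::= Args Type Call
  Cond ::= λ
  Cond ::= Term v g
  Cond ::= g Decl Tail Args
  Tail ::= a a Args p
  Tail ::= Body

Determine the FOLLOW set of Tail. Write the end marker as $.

{ $, a, g, p, v }

In Args ::= Decl Tail: Tail is at the end, add FOLLOW(Args) = { $, a, g, p, v }.
In Body ::= g v Tail: Tail is at the end, add FOLLOW(Body) = { $, a, g, p, v }.
In Cond ::= g Decl Tail Args: add FIRST(Args)\{λ} = { a, g, p, v }.
  Since Args is nullable, also add FOLLOW(Cond) = { $, a, g, p, v }.
Union: FOLLOW(Tail) = { $, a, g, p, v }.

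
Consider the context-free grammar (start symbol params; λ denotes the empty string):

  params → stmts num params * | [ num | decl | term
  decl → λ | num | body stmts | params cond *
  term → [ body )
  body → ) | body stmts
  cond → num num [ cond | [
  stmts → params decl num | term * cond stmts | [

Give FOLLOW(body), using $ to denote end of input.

In decl → body stmts: add FIRST(stmts) = { ), [, num }.
In term → [ body ): add FIRST()) = { ) }.
In body → body stmts: add FIRST(stmts) = { ), [, num }.
Union: FOLLOW(body) = { ), [, num }.

{ ), [, num }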